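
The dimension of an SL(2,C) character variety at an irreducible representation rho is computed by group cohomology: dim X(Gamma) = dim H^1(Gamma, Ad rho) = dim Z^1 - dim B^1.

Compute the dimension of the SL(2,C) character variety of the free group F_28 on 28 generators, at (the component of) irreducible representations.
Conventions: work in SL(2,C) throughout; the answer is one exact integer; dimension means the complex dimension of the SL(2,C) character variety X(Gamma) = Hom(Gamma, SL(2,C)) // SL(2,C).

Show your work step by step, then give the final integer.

81

Here Gamma is free of rank 28 — no relator constrains a cocycle.
A cocycle picks one sl_2 vector per generator freely, giving dim Z^1 = 3*28 = 84.
dim B^1 = 3: the coboundary map is injective because an irreducible image has centralizer 0 in sl_2.
dim X = dim H^1 = dim Z^1 - dim B^1 = 84 - 3 = 81.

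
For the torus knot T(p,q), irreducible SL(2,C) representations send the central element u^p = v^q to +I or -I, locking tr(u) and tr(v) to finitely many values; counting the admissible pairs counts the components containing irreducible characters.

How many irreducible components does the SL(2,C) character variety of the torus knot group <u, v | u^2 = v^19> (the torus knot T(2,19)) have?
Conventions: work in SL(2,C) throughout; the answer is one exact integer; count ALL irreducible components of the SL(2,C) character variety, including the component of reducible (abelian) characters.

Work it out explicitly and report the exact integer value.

In the torus knot group T(2,19), u^2 = v^19 is central, so an irreducible representation sends it to +I or -I (Schur).
So on each irreducible component the traces are pinned: tr(u) = 2*cos(pi*alpha/2) with 1 <= alpha <= 1, tr(v) = 2*cos(pi*beta/19) with 1 <= beta <= 18.
The two central values (-1)^alpha I and (-1)^beta I must be the same matrix, so alpha and beta share a parity.
Counting: 1 odd alphas x 9 odd betas + 0 even alphas x 9 even betas = 9 + 0 = 9.
Total: 9 irreducible-character components + 1 reducible (abelian) component = 10.

10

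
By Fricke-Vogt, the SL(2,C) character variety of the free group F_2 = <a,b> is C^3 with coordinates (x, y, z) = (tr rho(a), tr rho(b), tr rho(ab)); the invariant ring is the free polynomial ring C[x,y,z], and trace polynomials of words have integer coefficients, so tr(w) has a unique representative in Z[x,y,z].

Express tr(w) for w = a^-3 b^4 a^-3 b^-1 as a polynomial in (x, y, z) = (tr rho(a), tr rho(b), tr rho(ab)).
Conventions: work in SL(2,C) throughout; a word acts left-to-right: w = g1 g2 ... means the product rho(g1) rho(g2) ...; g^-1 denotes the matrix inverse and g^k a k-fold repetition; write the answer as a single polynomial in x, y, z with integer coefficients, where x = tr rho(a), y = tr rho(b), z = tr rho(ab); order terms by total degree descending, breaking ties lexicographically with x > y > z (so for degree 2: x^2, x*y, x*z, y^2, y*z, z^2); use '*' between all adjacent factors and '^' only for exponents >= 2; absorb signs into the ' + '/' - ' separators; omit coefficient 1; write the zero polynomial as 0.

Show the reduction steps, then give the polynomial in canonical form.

trace(b^2) = trace(b) trace(b) - trace(1)  (reduce the b square) = y^2 - 2
next, trace(b^3) = trace(b) trace(b^2) - trace(b)  (reduce the b square) = y^3 - 3*y
and trace(b^4) = trace(b) trace(b^3) - trace(b^2)  (reduce the b square) = y^4 - 4*y^2 + 2
and trace(a b^2) = trace(b) trace(a b) - trace(a)  (reduce the b square) = y*z - x
trace(b a b^2) = trace(b) trace(a b^2) - trace(a b)  (reduce the b square) = y^2*z - x*y - z
next, trace(b^4 a) = trace(b) trace(b a b^2) - trace(b a b)  (reduce the b square) = y^3*z - x*y^2 - 2*y*z + x
next, trace(b^4 a^-1) = trace(b^4) trace(a) - trace(b^4 a)  (eliminate a^-1) = x*y^4 - y^3*z - 3*x*y^2 + 2*y*z + x
next, trace(a^-1 b^4 a^-1) = trace(b^4 a^-1) trace(a) - trace(b^4)  (eliminate a^-1) = x^2*y^4 - x*y^3*z - 3*x^2*y^2 - y^4 + 2*x*y*z + x^2 + 4*y^2 - 2
and trace(b^5) = trace(b) trace(b^4) - trace(b^3)  (reduce the b square) = y^5 - 5*y^3 + 5*y
trace(b^5 a) = trace(b) trace(b^3 a b) - trace(b^3 a)  (reduce the b square) = y^4*z - x*y^3 - 3*y^2*z + 2*x*y + z
next, trace(b a^-1 b^4) = trace(b^5) trace(a) - trace(b^5 a)  (eliminate a^-1) = x*y^5 - y^4*z - 4*x*y^3 + 3*y^2*z + 3*x*y - z
next, trace(a b a b) = trace(b a) trace(b a) - trace(1)  (split on b) = z^2 - 2
next, trace(a b a) = trace(a) trace(b a) - trace(b)  (reduce the a square) = x*z - y
trace(a b a b^2) = trace(b) trace(a b a b) - trace(a b a)  (reduce the b square) = y*z^2 - x*z - y
and trace(a b a b^3) = trace(b) trace(a b a b^2) - trace(a b a b)  (reduce the b square) = y^2*z^2 - x*y*z - y^2 - z^2 + 2
trace(b^4 a b a) = trace(b) trace(a b a b^3) - trace(a b a b^2)  (reduce the b square) = y^3*z^2 - x*y^2*z - y^3 - 2*y*z^2 + x*z + 3*y
and trace(b a^-1 b^4 a) = trace(b^4 a b) trace(a) - trace(b^4 a b a)  (eliminate a^-1) = x*y^4*z - x^2*y^3 - y^3*z^2 - 2*x*y^2*z + 2*x^2*y + y^3 + 2*y*z^2 - 3*y
trace(a^-1 b^4 a^-1 b) = trace(b a^-1 b^4) trace(a) - trace(b a^-1 b^4 a)  (eliminate a^-1) = x^2*y^5 - 2*x*y^4*z - 3*x^2*y^3 + y^3*z^2 + 5*x*y^2*z + x^2*y - y^3 - 2*y*z^2 - x*z + 3*y
next, trace(a^-1 b^-1 a^-1 b^4) = trace(a^-1 b^4 a^-1) trace(b) - trace(a^-1 b^4 a^-1 b)  (eliminate b^-1) = x*y^4*z - y^5 - y^3*z^2 - 3*x*y^2*z + 5*y^3 + 2*y*z^2 + x*z - 5*y
trace(a^-1 b^3) = trace(b^3) trace(a) - trace(b^3 a)  (eliminate a^-1) = x*y^3 - y^2*z - 2*x*y + z
trace(a^-1 b^-1 a^-1 b^4 a^-1) = trace(a^-1 b^-1 a^-1 b^4) trace(a) - trace(a^-1 b^-1 a^-1 b^4 a)  (eliminate a^-1) = x^2*y^4*z - x*y^5 - x*y^3*z^2 - 3*x^2*y^2*z + 4*x*y^3 + 2*x*y*z^2 + x^2*z + y^2*z - 3*x*y - z
trace(a^-1 b^4 a^-3 b^-1) = trace(a^-1 b^-1 a^-1 b^4 a^-1) trace(a) - trace(a^-1 b^-1 a^-1 b^4)  (eliminate a^-1) = x^3*y^4*z - x^2*y^5 - x^2*y^3*z^2 - 3*x^3*y^2*z - x*y^4*z + 4*x^2*y^3 + 2*x^2*y*z^2 + y^5 + y^3*z^2 + x^3*z + 4*x*y^2*z - 3*x^2*y - 5*y^3 - 2*y*z^2 - 2*x*z + 5*y
and trace(b^3 a^-2) = trace(a^-1 b^3) trace(a) - trace(a^-1 b^3 a)  (eliminate a^-1) = x^2*y^3 - x*y^2*z - 2*x^2*y - y^3 + x*z + 3*y
trace(b^3 a^-3) = trace(b^3 a^-2) trace(a) - trace(b^3 a^-1)  (eliminate a^-1) = x^3*y^3 - x^2*y^2*z - 2*x^3*y - 2*x*y^3 + x^2*z + y^2*z + 5*x*y - z
and trace(a^-2 b^4 a^-3 b^-1) = trace(a^-1 b^4 a^-3 b^-1) trace(a) - trace(a^-1 b^4 a^-3 b^-1 a)  (eliminate a^-1) = x^4*y^4*z - x^3*y^5 - x^3*y^3*z^2 - 3*x^4*y^2*z - x^2*y^4*z + 3*x^3*y^3 + 2*x^3*y*z^2 + x*y^5 + x*y^3*z^2 + x^4*z + 5*x^2*y^2*z - x^3*y - 3*x*y^3 - 2*x*y*z^2 - 3*x^2*z - y^2*z + z
and trace(a^-3 b^4 a^-3 b^-1) = trace(a^-2 b^4 a^-3 b^-1) trace(a) - trace(a^-2 b^4 a^-3 b^-1 a)  (eliminate a^-1) = x^5*y^4*z - x^4*y^5 - x^4*y^3*z^2 - 3*x^5*y^2*z - 2*x^3*y^4*z + 3*x^4*y^3 + 2*x^4*y*z^2 + 2*x^2*y^5 + 2*x^2*y^3*z^2 + x^5*z + 8*x^3*y^2*z + x*y^4*z - x^4*y - 7*x^2*y^3 - 4*x^2*y*z^2 - y^5 - y^3*z^2 - 4*x^3*z - 5*x*y^2*z + 3*x^2*y + 5*y^3 + 2*y*z^2 + 3*x*z - 5*y

x^5*y^4*z - x^4*y^5 - x^4*y^3*z^2 - 3*x^5*y^2*z - 2*x^3*y^4*z + 3*x^4*y^3 + 2*x^4*y*z^2 + 2*x^2*y^5 + 2*x^2*y^3*z^2 + x^5*z + 8*x^3*y^2*z + x*y^4*z - x^4*y - 7*x^2*y^3 - 4*x^2*y*z^2 - y^5 - y^3*z^2 - 4*x^3*z - 5*x*y^2*z + 3*x^2*y + 5*y^3 + 2*y*z^2 + 3*x*z - 5*y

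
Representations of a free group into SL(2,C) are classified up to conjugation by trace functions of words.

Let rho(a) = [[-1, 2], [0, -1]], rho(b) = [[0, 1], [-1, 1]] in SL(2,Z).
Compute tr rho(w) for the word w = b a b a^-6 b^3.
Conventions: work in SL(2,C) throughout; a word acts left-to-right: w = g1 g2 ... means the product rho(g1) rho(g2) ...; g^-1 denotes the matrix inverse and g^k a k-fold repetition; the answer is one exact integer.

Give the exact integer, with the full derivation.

-35

rho(b) = [[0, 1], [-1, 1]]
... * rho(a) = [[-1, 2], [0, -1]]  ->  [[0, -1], [1, -3]]
... * rho(b) = [[0, 1], [-1, 1]]  ->  [[1, -1], [3, -2]]
... * rho(a^-1) = [[-1, -2], [0, -1]]  ->  [[-1, -1], [-3, -4]]
... * rho(a^-1) = [[-1, -2], [0, -1]]  ->  [[1, 3], [3, 10]]
... * rho(a^-1) = [[-1, -2], [0, -1]]  ->  [[-1, -5], [-3, -16]]
... * rho(a^-1) = [[-1, -2], [0, -1]]  ->  [[1, 7], [3, 22]]
... * rho(a^-1) = [[-1, -2], [0, -1]]  ->  [[-1, -9], [-3, -28]]
... * rho(a^-1) = [[-1, -2], [0, -1]]  ->  [[1, 11], [3, 34]]
... * rho(b) = [[0, 1], [-1, 1]]  ->  [[-11, 12], [-34, 37]]
... * rho(b) = [[0, 1], [-1, 1]]  ->  [[-12, 1], [-37, 3]]
... * rho(b) = [[0, 1], [-1, 1]]  ->  [[-1, -11], [-3, -34]]
tr = -1 + -34 = -35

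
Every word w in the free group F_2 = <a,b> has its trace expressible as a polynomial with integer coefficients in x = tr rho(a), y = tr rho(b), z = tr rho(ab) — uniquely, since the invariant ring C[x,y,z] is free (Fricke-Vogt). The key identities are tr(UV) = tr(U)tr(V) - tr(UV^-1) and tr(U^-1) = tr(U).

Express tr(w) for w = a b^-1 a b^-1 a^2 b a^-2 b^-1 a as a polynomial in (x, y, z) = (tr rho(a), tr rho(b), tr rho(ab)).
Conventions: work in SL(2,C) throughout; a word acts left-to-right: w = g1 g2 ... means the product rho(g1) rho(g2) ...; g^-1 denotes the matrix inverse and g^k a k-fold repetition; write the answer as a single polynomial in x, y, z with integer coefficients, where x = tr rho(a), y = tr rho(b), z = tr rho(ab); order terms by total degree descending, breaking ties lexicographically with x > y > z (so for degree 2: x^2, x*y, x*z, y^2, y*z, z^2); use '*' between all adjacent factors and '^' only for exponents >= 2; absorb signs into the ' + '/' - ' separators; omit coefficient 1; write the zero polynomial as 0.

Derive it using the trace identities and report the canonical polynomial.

-x^6*y^3*z + x^7*y^2 + x^5*y^4 + 3*x^5*y^2*z^2 - 2*x^6*y*z - x^4*y^3*z - 3*x^4*y*z^3 - 5*x^5*y^2 + x^5*z^2 - x^3*y^4 - x^3*y^2*z^2 + x^3*z^4 + 10*x^4*y*z + x^2*y^3*z + x^2*y*z^3 - x^5 + 4*x^3*y^2 - 5*x^3*z^2 - 7*x^2*y*z + 5*x^3 + 2*x*z^2 + y*z - 5*x

so tr(a b a) = tr(a)*tr(b a) - tr(b) = x*z - y
so tr(a^2 b a) = tr(a)*tr(a b a) - tr(a b) = x^2*z - x*y - z
tr(a^2 b a^2) = tr(a)*tr(a^2 b a) - tr(a^2 b) = x^3*z - x^2*y - 2*x*z + y
tr(b a b a) = tr(a b)*tr(a b) - tr(1)   [split at repeated a] = z^2 - 2
tr(b a b) = tr(b)*tr(a b) - tr(a) = y*z - x
so tr(b a^2 b a) = tr(a)*tr(b a b a) - tr(b a b) = x*z^2 - y*z - x
tr(b^2) = tr(b)*tr(b) - tr(1) = y^2 - 2
tr(b a^2 b) = tr(a)*tr(b^2 a) - tr(b^2) = x*y*z - x^2 - y^2 + 2
so tr(a^2 b a^2 b) = tr(a)*tr(b a^2 b a) - tr(b a^2 b) = x^2*z^2 - 2*x*y*z + y^2 - 2
reduce: tr(a^2 b^-1 a^2 b) = tr(a^2 b a^2)*tr(b) - tr(a^2 b a^2 b) = x^3*y*z - x^2*y^2 - x^2*z^2 + 2
so tr(a^2) = tr(a)*tr(a) - tr(1) = x^2 - 2
tr(a^3) = tr(a)*tr(a^2) - tr(a) = x^3 - 3*x
so tr(a^4) = tr(a)*tr(a^3) - tr(a^2) = x^4 - 4*x^2 + 2
tr(a^3 b^2 a) = tr(b)*tr(a^4 b) - tr(a^4) = x^3*y*z - x^4 - x^2*y^2 - 2*x*y*z + 4*x^2 + y^2 - 2
so tr(a^3 b^2) = tr(a)*tr(a b^2 a) - tr(a b^2) = x^2*y*z - x^3 - x*y^2 - y*z + 3*x
reduce: tr(a^2 b^2 a^3) = tr(a)*tr(a^3 b^2 a) - tr(a^3 b^2) = x^4*y*z - x^5 - x^3*y^2 - 3*x^2*y*z + 5*x^3 + 2*x*y^2 + y*z - 5*x
tr(b a b^2 a^2) = tr(b)*tr(a^2 b a b) - tr(a^2 b a) = x*y*z^2 - x^2*z - y^2*z + z
tr(b a b^2 a) = tr(b)*tr(a b a b) - tr(a b a) = y*z^2 - x*z - y
so tr(b^2 a^3 b a) = tr(a)*tr(b a b^2 a^2) - tr(b a b^2 a) = x^2*y*z^2 - x^3*z - x*y^2*z - y*z^2 + 2*x*z + y
tr(b^2 a^3 b) = tr(b)*tr(a^3 b^2) - tr(a^3 b) = x^2*y^2*z - x^3*y - x*y^3 - x^2*z - y^2*z + 4*x*y + z
so tr(a^2 b^2 a^3 b) = tr(a)*tr(b^2 a^3 b a) - tr(b^2 a^3 b) = x^3*y*z^2 - x^4*z - 2*x^2*y^2*z + x^3*y + x*y^3 - x*y*z^2 + 3*x^2*z + y^2*z - 3*x*y - z
reduce: tr(b a^3 b^-1 a^2 b) = tr(a^2 b^2 a^3)*tr(b) - tr(a^2 b^2 a^3 b) = x^4*y^2*z - x^5*y - x^3*y^3 - x^3*y*z^2 + x^4*z - x^2*y^2*z + 4*x^3*y + x*y^3 + x*y*z^2 - 3*x^2*z - 2*x*y + z
so tr(a b a b a^2) = tr(a)*tr(b a b a^2) - tr(b a b a) = x^2*z^2 - x*y*z - x^2 - z^2 + 2
so tr(a^3 b a b a) = tr(a)*tr(a b a b a^2) - tr(a b a b a) = x^3*z^2 - x^2*y*z - x^3 - 2*x*z^2 + y*z + 3*x
tr(a^2 b a b a^3) = tr(a)*tr(a^3 b a b a) - tr(a^3 b a b) = x^4*z^2 - x^3*y*z - x^4 - 3*x^2*z^2 + 2*x*y*z + 4*x^2 + z^2 - 2
tr(b a b a b a) = tr(a b a b)*tr(a b) - tr(b a)   [split at repeated a] = z^3 - 3*z
tr(b a b a b a^2) = tr(a)*tr(b a b a b a) - tr(b a b a b) = x*z^3 - y*z^2 - 2*x*z + y
reduce: tr(b a b a^3 b a) = tr(a)*tr(b a b a b a^2) - tr(b a b a b a) = x^2*z^3 - x*y*z^2 - 2*x^2*z - z^3 + x*y + 3*z
so tr(b a b a^3 b) = tr(b)*tr(a b a^3 b) - tr(a b a^3) = x^2*y*z^2 - x^3*z - x*y^2*z - y*z^2 + 2*x*z + y
reduce: tr(a^2 b a b a^3 b) = tr(a)*tr(b a b a^3 b a) - tr(b a b a^3 b) = x^3*z^3 - 2*x^2*y*z^2 - x^3*z + x*y^2*z - x*z^3 + x^2*y + y*z^2 + x*z - y
tr(b a^3 b^-1 a^2 b a) = tr(a^2 b a b a^3)*tr(b) - tr(a^2 b a b a^3 b) = x^4*y*z^2 - x^3*y^2*z - x^3*z^3 - x^4*y - x^2*y*z^2 + x^3*z + x*y^2*z + x*z^3 + 3*x^2*y - x*z - y
reduce: tr(a^3 b^-1 a^2 b a^-1 b) = tr(b a^3 b^-1 a^2 b)*tr(a) - tr(b a^3 b^-1 a^2 b a) = x^5*y^2*z - x^6*y - x^4*y^3 - 2*x^4*y*z^2 + x^5*z + x^3*z^3 + 5*x^4*y + x^2*y^3 + 2*x^2*y*z^2 - 4*x^3*z - x*y^2*z - x*z^3 - 5*x^2*y + 2*x*z + y
reduce: tr(a b^-1 a^2 b a^-1 b^-1 a^2) = tr(a^3 b^-1 a^2 b a^-1)*tr(b) - tr(a^3 b^-1 a^2 b a^-1 b) = -x^5*y^2*z + x^6*y + x^4*y^3 + 2*x^4*y*z^2 - x^5*z + x^3*y^2*z - x^3*z^3 - 5*x^4*y - 2*x^2*y^3 - 3*x^2*y*z^2 + 4*x^3*z + x*y^2*z + x*z^3 + 5*x^2*y - 2*x*z + y
tr(a^4 b a) = tr(a)*tr(b a^4) - tr(b a^3) = x^4*z - x^3*y - 3*x^2*z + 2*x*y + z
so tr(a^2 b a b^-1 a^2) = tr(a^4 b a)*tr(b) - tr(a^4 b a b) = x^4*y*z - x^3*y^2 - x^3*z^2 - 2*x^2*y*z + x^3 + 2*x*y^2 + 2*x*z^2 - 3*x
so tr(b a^3 b a^2) = tr(a)*tr(b a^2 b a^2) - tr(b a^2 b a) = x^3*z^2 - 2*x^2*y*z + x*y^2 - x*z^2 + y*z - x
tr(a^2 b a^3 b a) = tr(a)*tr(b a^3 b a^2) - tr(b a^3 b a) = x^4*z^2 - 2*x^3*y*z + x^2*y^2 - 2*x^2*z^2 + 2*x*y*z + z^2 - 2
reduce: tr(a^2 b a^3 b a b) = tr(a)*tr(b a^3 b a b a) - tr(b a^3 b a b) = x^3*z^3 - 2*x^2*y*z^2 - x^3*z + x*y^2*z - x*z^3 + x^2*y + y*z^2 + x*z - y
tr(a^2 b a b^-1 a^2 b a) = tr(a^2 b a^3 b a)*tr(b) - tr(a^2 b a^3 b a b) = x^4*y*z^2 - 2*x^3*y^2*z - x^3*z^3 + x^2*y^3 + x^3*z + x*y^2*z + x*z^3 - x^2*y - x*z - y
so tr(b a b a b a b a) = tr(a b a b a b)*tr(a b) - tr(b a b a)   [split at repeated a] = z^4 - 4*z^2 + 2
tr(b a b a b a b) = tr(b)*tr(a b a b a b) - tr(a b a b a) = y*z^3 - x*z^2 - 2*y*z + x
tr(b a b a^2 b a b a) = tr(a)*tr(b a b a b a b a) - tr(b a b a b a b) = x*z^4 - y*z^3 - 3*x*z^2 + 2*y*z + x
reduce: tr(b a b^2 a b) = tr(b)*tr(a b^2 a b) - tr(a b^2 a) = y^2*z^2 - 2*x*y*z + x^2 - 2
so tr(b a b a^2 b a b) = tr(a)*tr(b a b^2 a b a) - tr(b a b^2 a b) = x*y*z^3 - x^2*z^2 - y^2*z^2 + 2
reduce: tr(a^2 b a b a^2 b a b) = tr(a)*tr(b a b a^2 b a b a) - tr(b a b a^2 b a b) = x^2*z^4 - 2*x*y*z^3 - 2*x^2*z^2 + y^2*z^2 + 2*x*y*z + x^2 - 2
tr(a^2 b a b^-1 a^2 b a b) = tr(a^2 b a b a^2 b a)*tr(b) - tr(a^2 b a b a^2 b a b) = x^3*y*z^3 - 2*x^2*y^2*z^2 - x^2*z^4 - x^3*y*z + x*y^3*z + x*y*z^3 + x^2*y^2 + 2*x^2*z^2 - x*y*z - x^2 - y^2 + 2
tr(b^-1 a^2 b a b^-1 a^2 b a) = tr(a^2 b a b^-1 a^2 b a)*tr(b) - tr(a^2 b a b^-1 a^2 b a b) = x^4*y^2*z^2 - 2*x^3*y^3*z - 2*x^3*y*z^3 + x^2*y^4 + 2*x^2*y^2*z^2 + x^2*z^4 + 2*x^3*y*z - 2*x^2*y^2 - 2*x^2*z^2 + x^2 - 2
so tr(a b^-1 a^2 b a^-1 b^-1 a^2 b) = tr(b^-1 a^2 b a b^-1 a^2 b)*tr(a) - tr(b^-1 a^2 b a b^-1 a^2 b a) = -x^4*y^2*z^2 + x^5*y*z + 2*x^3*y^3*z + 2*x^3*y*z^3 - x^4*y^2 - x^4*z^2 - x^2*y^4 - 2*x^2*y^2*z^2 - x^2*z^4 - 4*x^3*y*z + x^4 + 4*x^2*y^2 + 4*x^2*z^2 - 4*x^2 + 2
reduce: tr(b^-1 a^2 b^-1 a b^-1 a^2 b a^-1) = tr(a b^-1 a^2 b a^-1 b^-1 a^2)*tr(b) - tr(a b^-1 a^2 b a^-1 b^-1 a^2 b) = -x^5*y^3*z + x^6*y^2 + x^4*y^4 + 3*x^4*y^2*z^2 - 2*x^5*y*z - x^3*y^3*z - 3*x^3*y*z^3 - 4*x^4*y^2 + x^4*z^2 - x^2*y^4 - x^2*y^2*z^2 + x^2*z^4 + 8*x^3*y*z + x*y^3*z + x*y*z^3 - x^4 + x^2*y^2 - 4*x^2*z^2 - 2*x*y*z + 4*x^2 + y^2 - 2
tr(a^5) = tr(a)*tr(a^4) - tr(a^3) = x^5 - 5*x^3 + 5*x
tr(a b^-1 a^4) = tr(a^5)*tr(b) - tr(a^5 b) = x^5*y - x^4*z - 4*x^3*y + 3*x^2*z + 3*x*y - z
tr(a^2 b^-1 a b^-1 a^2) = tr(a b^-1 a^4)*tr(b) - tr(a b^-1 a^4 b) = x^5*y^2 - 2*x^4*y*z - 3*x^3*y^2 + x^3*z^2 + 5*x^2*y*z - x^3 + x*y^2 - 2*x*z^2 - y*z + 3*x
reduce: tr(a b^-1 a b^-1 a^2 b a^-2 b^-1 a) = tr(b^-1 a^2 b^-1 a b^-1 a^2 b a^-1)*tr(a) - tr(b^-1 a^2 b^-1 a b^-1 a^2 b) = -x^6*y^3*z + x^7*y^2 + x^5*y^4 + 3*x^5*y^2*z^2 - 2*x^6*y*z - x^4*y^3*z - 3*x^4*y*z^3 - 5*x^5*y^2 + x^5*z^2 - x^3*y^4 - x^3*y^2*z^2 + x^3*z^4 + 10*x^4*y*z + x^2*y^3*z + x^2*y*z^3 - x^5 + 4*x^3*y^2 - 5*x^3*z^2 - 7*x^2*y*z + 5*x^3 + 2*x*z^2 + y*z - 5*x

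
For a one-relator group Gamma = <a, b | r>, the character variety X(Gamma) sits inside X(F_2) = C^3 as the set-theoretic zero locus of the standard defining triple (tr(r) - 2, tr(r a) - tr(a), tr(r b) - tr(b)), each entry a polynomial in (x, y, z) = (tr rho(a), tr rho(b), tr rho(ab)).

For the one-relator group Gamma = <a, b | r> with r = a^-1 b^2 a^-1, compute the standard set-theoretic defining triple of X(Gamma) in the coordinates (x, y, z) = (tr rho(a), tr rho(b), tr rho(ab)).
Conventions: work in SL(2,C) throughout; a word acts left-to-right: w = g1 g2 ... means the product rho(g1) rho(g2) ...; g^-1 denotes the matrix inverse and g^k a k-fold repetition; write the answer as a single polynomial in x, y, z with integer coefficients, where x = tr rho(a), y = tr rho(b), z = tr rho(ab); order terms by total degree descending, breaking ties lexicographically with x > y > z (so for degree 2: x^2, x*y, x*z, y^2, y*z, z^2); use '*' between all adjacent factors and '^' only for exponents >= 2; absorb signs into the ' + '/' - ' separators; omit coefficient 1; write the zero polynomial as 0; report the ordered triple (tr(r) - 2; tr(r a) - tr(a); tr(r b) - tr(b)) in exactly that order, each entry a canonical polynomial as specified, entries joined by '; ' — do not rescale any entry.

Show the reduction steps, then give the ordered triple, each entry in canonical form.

tr(b^2) = tr(b) tr(b) - tr(1) = y^2 - 2
tr(b^2 a) = tr(b) tr(a b) - tr(a) = y*z - x
next, tr(a^-1 b^2) = tr(b^2) tr(a) - tr(b^2 a) = x*y^2 - y*z - x
next, tr(a^-1 b^2 a^-1) = tr(a^-1 b^2) tr(a) - tr(a^-1 b^2 a) = x^2*y^2 - x*y*z - x^2 - y^2 + 2
and tr(b^3) = tr(b) tr(b^2) - tr(b) = y^3 - 3*y
tr(b^3 a) = tr(b) tr(a b^2) - tr(a b) = y^2*z - x*y - z
next, tr(b a^-1 b^2) = tr(b^3) tr(a) - tr(b^3 a) = x*y^3 - y^2*z - 2*x*y + z
tr(a b a b) = tr(b a) tr(b a) - tr(1) = z^2 - 2
and tr(a b a) = tr(a) tr(b a) - tr(b) = x*z - y
and tr(b^2 a b a) = tr(b) tr(a b a b) - tr(a b a) = y*z^2 - x*z - y
next, tr(b a^-1 b^2 a) = tr(b^2 a b) tr(a) - tr(b^2 a b a) = x*y^2*z - x^2*y - y*z^2 + y
tr(a^-1 b^2 a^-1 b) = tr(b a^-1 b^2) tr(a) - tr(b a^-1 b^2 a) = x^2*y^3 - 2*x*y^2*z - x^2*y + y*z^2 + x*z - y
assemble the triple (tr(r) - 2; tr(r a) - x; tr(r b) - y)

x^2*y^2 - x*y*z - x^2 - y^2; x*y^2 - y*z - 2*x; x^2*y^3 - 2*x*y^2*z - x^2*y + y*z^2 + x*z - 2*y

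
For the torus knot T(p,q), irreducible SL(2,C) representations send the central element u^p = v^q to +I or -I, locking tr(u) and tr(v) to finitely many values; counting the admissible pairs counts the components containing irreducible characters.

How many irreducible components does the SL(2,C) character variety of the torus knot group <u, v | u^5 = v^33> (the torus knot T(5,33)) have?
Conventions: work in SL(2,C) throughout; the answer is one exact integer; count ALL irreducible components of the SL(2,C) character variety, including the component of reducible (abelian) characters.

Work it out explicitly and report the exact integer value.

Gamma = < u, v | u^5 = v^33 > (torus knot T(5,33)); the central element u^5 = v^33 acts as +I or -I in any irreducible SL(2,C) representation.
On an irreducible component, tr(u) is locked at 2*cos(pi*alpha/5) for some alpha in 1..4, and tr(v) at 2*cos(pi*beta/33) for some beta in 1..32.
u^5 = (-1)^alpha I and v^33 = (-1)^beta I must agree, so alpha and beta have equal parity.
Enumerate parity-matched pairs: 2*16 odd-odd plus 2*16 even-even gives 64.
components with irreducible characters: 64; plus the single component of reducible (abelian) characters: total 65.

65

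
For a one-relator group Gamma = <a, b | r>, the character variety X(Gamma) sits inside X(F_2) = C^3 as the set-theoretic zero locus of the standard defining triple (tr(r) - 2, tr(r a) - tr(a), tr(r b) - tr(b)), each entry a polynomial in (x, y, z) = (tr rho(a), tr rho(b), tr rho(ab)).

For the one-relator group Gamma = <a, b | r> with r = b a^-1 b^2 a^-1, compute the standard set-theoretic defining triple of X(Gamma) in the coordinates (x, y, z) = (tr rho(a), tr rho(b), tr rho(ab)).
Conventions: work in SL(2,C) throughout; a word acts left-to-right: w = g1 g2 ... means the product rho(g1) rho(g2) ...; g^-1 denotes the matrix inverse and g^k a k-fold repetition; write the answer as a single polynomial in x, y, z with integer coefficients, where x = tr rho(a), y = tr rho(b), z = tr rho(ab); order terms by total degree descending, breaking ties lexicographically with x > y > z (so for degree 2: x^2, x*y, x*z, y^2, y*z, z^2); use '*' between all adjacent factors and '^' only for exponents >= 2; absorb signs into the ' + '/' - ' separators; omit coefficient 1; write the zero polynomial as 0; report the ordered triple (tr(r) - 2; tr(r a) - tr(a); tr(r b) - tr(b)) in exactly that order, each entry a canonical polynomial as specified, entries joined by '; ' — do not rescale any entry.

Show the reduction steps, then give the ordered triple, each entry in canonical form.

trace(b^2) = trace(b) trace(b) - trace(1) = y^2 - 2
and trace(b^3) = trace(b) trace(b^2) - trace(b) = y^3 - 3*y
and trace(b a b) = trace(b) trace(a b) - trace(a) = y*z - x
trace(b^3 a) = trace(b) trace(b a b) - trace(b a) = y^2*z - x*y - z
trace(b^2 a^-1 b) = trace(b^3) trace(a) - trace(b^3 a) = x*y^3 - y^2*z - 2*x*y + z
and trace(a b a b) = trace(b a) trace(b a) - trace(1) = z^2 - 2
and trace(a b a) = trace(a) trace(b a) - trace(b) = x*z - y
next, trace(b a b^2 a) = trace(b) trace(a b a b) - trace(a b a) = y*z^2 - x*z - y
trace(b^2 a^-1 b a) = trace(b a b^2) trace(a) - trace(b a b^2 a) = x*y^2*z - x^2*y - y*z^2 + y
trace(b a^-1 b^2 a^-1) = trace(b^2 a^-1 b) trace(a) - trace(b^2 a^-1 b a) = x^2*y^3 - 2*x*y^2*z - x^2*y + y*z^2 + x*z - y
and trace(b^4) = trace(b) trace(b^3) - trace(b^2) = y^4 - 4*y^2 + 2
and trace(b^4 a) = trace(b) trace(a b^3) - trace(a b^2) = y^3*z - x*y^2 - 2*y*z + x
trace(b^2 a^-1 b^2) = trace(b^4) trace(a) - trace(b^4 a) = x*y^4 - y^3*z - 3*x*y^2 + 2*y*z + x
next, trace(a^2) = trace(a) trace(a) - trace(1) = x^2 - 2
trace(a b^2 a) = trace(b) trace(a^2 b) - trace(a^2) = x*y*z - x^2 - y^2 + 2
and trace(b^2 a b^2 a) = trace(b) trace(a b^2 a b) - trace(a b^2 a) = y^2*z^2 - 2*x*y*z + x^2 - 2
trace(b^2 a^-1 b^2 a) = trace(b^2 a b^2) trace(a) - trace(b^2 a b^2 a) = x*y^3*z - x^2*y^2 - y^2*z^2 + 2
trace(b a^-1 b^2 a^-1 b) = trace(b^2 a^-1 b^2) trace(a) - trace(b^2 a^-1 b^2 a) = x^2*y^4 - 2*x*y^3*z - 2*x^2*y^2 + y^2*z^2 + 2*x*y*z + x^2 - 2
assemble the triple (trace(r) - 2; trace(r a) - x; trace(r b) - y)

x^2*y^3 - 2*x*y^2*z - x^2*y + y*z^2 + x*z - y - 2; x*y^3 - y^2*z - 2*x*y - x + z; x^2*y^4 - 2*x*y^3*z - 2*x^2*y^2 + y^2*z^2 + 2*x*y*z + x^2 - y - 2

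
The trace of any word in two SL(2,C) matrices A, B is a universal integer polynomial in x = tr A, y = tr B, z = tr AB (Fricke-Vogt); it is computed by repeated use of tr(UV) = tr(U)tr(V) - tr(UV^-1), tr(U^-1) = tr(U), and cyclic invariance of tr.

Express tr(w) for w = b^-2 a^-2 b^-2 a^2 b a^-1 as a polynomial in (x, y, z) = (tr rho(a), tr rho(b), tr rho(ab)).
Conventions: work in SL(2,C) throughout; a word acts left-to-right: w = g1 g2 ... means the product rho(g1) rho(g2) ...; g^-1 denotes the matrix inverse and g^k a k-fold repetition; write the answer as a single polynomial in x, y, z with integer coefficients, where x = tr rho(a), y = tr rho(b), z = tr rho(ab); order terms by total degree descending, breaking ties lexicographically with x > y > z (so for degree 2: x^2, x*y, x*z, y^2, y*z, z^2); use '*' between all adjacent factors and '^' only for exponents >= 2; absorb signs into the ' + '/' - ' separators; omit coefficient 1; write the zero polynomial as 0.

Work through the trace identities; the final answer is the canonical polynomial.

use: tr(a^2) = tr(a) tr(a) - tr(1) = x^2 - 2
tr(b a^2) = tr(a) tr(b a) - tr(b) = x*z - y
tr(a^2 b a) = tr(a) tr(b a^2) - tr(b a) = x^2*z - x*y - z
tr(b a b a) = tr(b a) tr(b a) - tr(1)   [split at repeated b] = z^2 - 2
use: tr(b a b) = tr(b) tr(a b) - tr(a) = y*z - x
tr(a^2 b a b) = tr(a) tr(b a b a) - tr(b a b) = x*z^2 - y*z - x
tr(b^-1 a^2 b a) = tr(a^2 b a) tr(b) - tr(a^2 b a b) = x^2*y*z - x*y^2 - x*z^2 + x
tr(a^2 b a^-1 b^-1) = tr(b^-1 a^2 b) tr(a) - tr(b^-1 a^2 b a) = -x^2*y*z + x^3 + x*y^2 + x*z^2 - 3*x
apply: tr(b^-2 a^2 b a^-1) = tr(a^2 b a^-1 b^-1) tr(b) - tr(a^2 b a^-1) = -x^2*y^2*z + x^3*y + x*y^3 + x*y*z^2 - 3*x*y - z
use: tr(b^-1 a^2) = tr(a^2) tr(b) - tr(a^2 b) = x^2*y - x*z - y
tr(b^-2 a^2 b a^-2) = tr(b^-2 a^2 b a^-1) tr(a) - tr(b^-2 a^2 b) = -x^3*y^2*z + x^4*y + x^2*y^3 + x^2*y*z^2 - 4*x^2*y + y
tr(a^-2 b^-2 a^2 b a^-1) = tr(b^-2 a^2 b a^-2) tr(a) - tr(b^-2 a^2 b a^-1) = -x^4*y^2*z + x^5*y + x^3*y^3 + x^3*y*z^2 + x^2*y^2*z - 5*x^3*y - x*y^3 - x*y*z^2 + 4*x*y + z
tr(b^2) = tr(b) tr(b) - tr(1) = y^2 - 2
tr(a b^2 a) = tr(a) tr(b^2 a) - tr(b^2) = x*y*z - x^2 - y^2 + 2
tr(a^2 b^2 a) = tr(a) tr(a b^2 a) - tr(a b^2) = x^2*y*z - x^3 - x*y^2 - y*z + 3*x
tr(b^2 a b a) = tr(b) tr(a b a b) - tr(a b a) = y*z^2 - x*z - y
apply: tr(b^2 a b) = tr(b) tr(a b^2) - tr(a b) = y^2*z - x*y - z
use: tr(a^2 b^2 a b) = tr(a) tr(b^2 a b a) - tr(b^2 a b) = x*y*z^2 - x^2*z - y^2*z + z
use: tr(b a b^-1 a^2 b) = tr(a^2 b^2 a) tr(b) - tr(a^2 b^2 a b) = x^2*y^2*z - x^3*y - x*y^3 - x*y*z^2 + x^2*z + 3*x*y - z
use: tr(a^2 b a b a) = tr(a) tr(a b a b a) - tr(a b a b) = x^2*z^2 - x*y*z - x^2 - z^2 + 2
use: tr(b a b a b a) = tr(a b) tr(a b a b) - tr(a^-1 b^-1)   [split at repeated a] = z^3 - 3*z
use: tr(a^2 b a b a b) = tr(a) tr(b a b a b a) - tr(b a b a b) = x*z^3 - y*z^2 - 2*x*z + y
use: tr(b a b^-1 a^2 b a) = tr(a^2 b a b a) tr(b) - tr(a^2 b a b a b) = x^2*y*z^2 - x*y^2*z - x*z^3 - x^2*y + 2*x*z + y
tr(a^2 b a^-1 b a b^-1) = tr(b a b^-1 a^2 b) tr(a) - tr(b a b^-1 a^2 b a) = x^3*y^2*z - x^4*y - x^2*y^3 - 2*x^2*y*z^2 + x^3*z + x*y^2*z + x*z^3 + 4*x^2*y - 3*x*z - y
use: tr(a^2 b a^-1 b a) = tr(b a^3 b) tr(a) - tr(b a^3 b a) = x^3*y*z - x^4 - x^2*y^2 - x^2*z^2 + 4*x^2 + z^2 - 2
use: tr(b^-2 a^2 b a^-1 b a) = tr(a^2 b a^-1 b a b^-1) tr(b) - tr(a^2 b a^-1 b a) = x^3*y^3*z - x^4*y^2 - x^2*y^4 - 2*x^2*y^2*z^2 + x*y^3*z + x*y*z^3 + x^4 + 5*x^2*y^2 + x^2*z^2 - 3*x*y*z - 4*x^2 - y^2 - z^2 + 2
apply: tr(b^-2 a^2 b a^-1 b a^-1) = tr(b^-2 a^2 b a^-1 b) tr(a) - tr(b^-2 a^2 b a^-1 b a) = -x^3*y^3*z + x^4*y^2 + x^2*y^4 + 2*x^2*y^2*z^2 - x^3*y*z - x*y^3*z - x*y*z^3 - 4*x^2*y^2 + 3*x*y*z + x^2 + y^2 + z^2 - 2
tr(a^-2 b^-2 a^2 b a^-1 b) = tr(b^-2 a^2 b a^-1 b a^-1) tr(a) - tr(b^-2 a^2 b a^-1 b) = -x^4*y^3*z + x^5*y^2 + x^3*y^4 + 2*x^3*y^2*z^2 - x^4*y*z - x^2*y^3*z - x^2*y*z^3 - 4*x^3*y^2 + 4*x^2*y*z + x
apply: tr(a^-2 b^-2 a^2 b a^-1 b^-1) = tr(a^-2 b^-2 a^2 b a^-1) tr(b) - tr(a^-2 b^-2 a^2 b a^-1 b) = -x^3*y^2*z^2 + x^4*y*z + 2*x^2*y^3*z + x^2*y*z^3 - x^3*y^2 - x*y^4 - x*y^2*z^2 - 4*x^2*y*z + 4*x*y^2 + y*z - x
tr(b^-2 a^-2 b^-2 a^2 b a^-1) = tr(a^-2 b^-2 a^2 b a^-1 b^-1) tr(b) - tr(a^-2 b^-2 a^2 b a^-1) = -x^3*y^3*z^2 + 2*x^4*y^2*z + 2*x^2*y^4*z + x^2*y^2*z^3 - x^5*y - 2*x^3*y^3 - x^3*y*z^2 - x*y^5 - x*y^3*z^2 - 5*x^2*y^2*z + 5*x^3*y + 5*x*y^3 + x*y*z^2 + y^2*z - 5*x*y - z

-x^3*y^3*z^2 + 2*x^4*y^2*z + 2*x^2*y^4*z + x^2*y^2*z^3 - x^5*y - 2*x^3*y^3 - x^3*y*z^2 - x*y^5 - x*y^3*z^2 - 5*x^2*y^2*z + 5*x^3*y + 5*x*y^3 + x*y*z^2 + y^2*z - 5*x*y - z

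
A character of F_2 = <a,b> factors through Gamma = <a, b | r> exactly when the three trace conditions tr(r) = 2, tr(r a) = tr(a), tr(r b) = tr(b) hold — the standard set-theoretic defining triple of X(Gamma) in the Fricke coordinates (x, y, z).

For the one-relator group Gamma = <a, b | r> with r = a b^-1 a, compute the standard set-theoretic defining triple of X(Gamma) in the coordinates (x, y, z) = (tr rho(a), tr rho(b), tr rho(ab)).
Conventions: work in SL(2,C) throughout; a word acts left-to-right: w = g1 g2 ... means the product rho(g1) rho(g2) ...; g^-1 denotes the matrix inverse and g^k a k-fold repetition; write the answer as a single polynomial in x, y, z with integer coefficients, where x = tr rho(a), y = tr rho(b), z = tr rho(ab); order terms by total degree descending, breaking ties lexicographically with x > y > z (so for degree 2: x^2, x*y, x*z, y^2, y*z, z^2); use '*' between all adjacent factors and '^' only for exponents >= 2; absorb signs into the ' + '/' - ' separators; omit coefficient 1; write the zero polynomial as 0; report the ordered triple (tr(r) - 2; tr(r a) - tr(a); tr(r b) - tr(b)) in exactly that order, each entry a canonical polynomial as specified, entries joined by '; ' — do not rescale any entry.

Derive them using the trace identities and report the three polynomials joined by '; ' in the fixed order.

tr(a^2) = tr(a)*tr(a) - tr(1)  (reduce the a square) = x^2 - 2
use: tr(a^2 b) = tr(a)*tr(b a) - tr(b)  (reduce the a square) = x*z - y
apply: tr(a b^-1 a) = tr(a^2)*tr(b) - tr(a^2 b)  (eliminate b^-1) = x^2*y - x*z - y
tr(a^3) = tr(a)*tr(a^2) - tr(a)   [square of a] = x^3 - 3*x
tr(a^3 b) = tr(a)*tr(b a^2) - tr(b a)   [square of a] = x^2*z - x*y - z
tr(a b^-1 a^2) = tr(a^3)*tr(b) - tr(a^3 b)   [inverse elimination on b] = x^3*y - x^2*z - 2*x*y + z
tr(a b a b) = tr(a b)*tr(a b) - tr(1)  (split on a) = z^2 - 2
apply: tr(a b^-1 a b) = tr(a b a)*tr(b) - tr(a b a b)  (eliminate b^-1) = x*y*z - y^2 - z^2 + 2
assemble the triple (tr(r) - 2; tr(r a) - x; tr(r b) - y)

x^2*y - x*z - y - 2; x^3*y - x^2*z - 2*x*y - x + z; x*y*z - y^2 - z^2 - y + 2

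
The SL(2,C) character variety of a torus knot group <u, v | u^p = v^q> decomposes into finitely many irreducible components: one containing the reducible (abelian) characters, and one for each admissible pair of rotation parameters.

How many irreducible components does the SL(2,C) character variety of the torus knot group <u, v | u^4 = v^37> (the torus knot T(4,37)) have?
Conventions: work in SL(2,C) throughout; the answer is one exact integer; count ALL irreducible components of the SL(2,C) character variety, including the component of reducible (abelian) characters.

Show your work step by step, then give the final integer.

55

Gamma = < u, v | u^4 = v^37 > (torus knot T(4,37)); the central element u^4 = v^37 acts as +I or -I in any irreducible SL(2,C) representation.
So on each irreducible component the traces are pinned: tr(u) = 2*cos(pi*alpha/4) with 1 <= alpha <= 3, tr(v) = 2*cos(pi*beta/37) with 1 <= beta <= 36.
The two central values (-1)^alpha I and (-1)^beta I must be the same matrix, so alpha and beta share a parity.
count pairs: odd alpha (2 choices) x odd beta (18), plus even alpha (1) x even beta (18): 2*18 + 1*18 = 54.
That is 54 components of irreducible characters, and with the reducible (abelian) component the total is 55.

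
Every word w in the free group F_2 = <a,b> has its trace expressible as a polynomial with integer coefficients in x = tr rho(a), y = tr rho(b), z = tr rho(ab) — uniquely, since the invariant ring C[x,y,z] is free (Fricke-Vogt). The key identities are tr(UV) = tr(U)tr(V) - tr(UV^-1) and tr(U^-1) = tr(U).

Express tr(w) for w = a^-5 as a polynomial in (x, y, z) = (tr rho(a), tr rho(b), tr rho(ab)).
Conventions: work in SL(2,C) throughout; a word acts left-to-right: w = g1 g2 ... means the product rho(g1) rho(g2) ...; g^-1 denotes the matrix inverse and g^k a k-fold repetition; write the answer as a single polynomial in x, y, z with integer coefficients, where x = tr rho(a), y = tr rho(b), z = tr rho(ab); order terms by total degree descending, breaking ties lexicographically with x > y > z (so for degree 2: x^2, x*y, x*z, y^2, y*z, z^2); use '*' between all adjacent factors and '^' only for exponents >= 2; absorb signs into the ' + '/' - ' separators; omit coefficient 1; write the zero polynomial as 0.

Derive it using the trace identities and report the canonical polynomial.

trace(a^-1) = trace(a) = x
and trace(a^-2) = trace(a^-1)*trace(a) - trace(1)  (eliminate a^-1) = x^2 - 2
and trace(a^-3) = trace(a^-2)*trace(a) - trace(a^-1)  (eliminate a^-1) = x^3 - 3*x
next, trace(a^-4) = trace(a^-3)*trace(a) - trace(a^-2)  (eliminate a^-1) = x^4 - 4*x^2 + 2
next, trace(a^-5) = trace(a^-4)*trace(a) - trace(a^-3)  (eliminate a^-1) = x^5 - 5*x^3 + 5*x

x^5 - 5*x^3 + 5*x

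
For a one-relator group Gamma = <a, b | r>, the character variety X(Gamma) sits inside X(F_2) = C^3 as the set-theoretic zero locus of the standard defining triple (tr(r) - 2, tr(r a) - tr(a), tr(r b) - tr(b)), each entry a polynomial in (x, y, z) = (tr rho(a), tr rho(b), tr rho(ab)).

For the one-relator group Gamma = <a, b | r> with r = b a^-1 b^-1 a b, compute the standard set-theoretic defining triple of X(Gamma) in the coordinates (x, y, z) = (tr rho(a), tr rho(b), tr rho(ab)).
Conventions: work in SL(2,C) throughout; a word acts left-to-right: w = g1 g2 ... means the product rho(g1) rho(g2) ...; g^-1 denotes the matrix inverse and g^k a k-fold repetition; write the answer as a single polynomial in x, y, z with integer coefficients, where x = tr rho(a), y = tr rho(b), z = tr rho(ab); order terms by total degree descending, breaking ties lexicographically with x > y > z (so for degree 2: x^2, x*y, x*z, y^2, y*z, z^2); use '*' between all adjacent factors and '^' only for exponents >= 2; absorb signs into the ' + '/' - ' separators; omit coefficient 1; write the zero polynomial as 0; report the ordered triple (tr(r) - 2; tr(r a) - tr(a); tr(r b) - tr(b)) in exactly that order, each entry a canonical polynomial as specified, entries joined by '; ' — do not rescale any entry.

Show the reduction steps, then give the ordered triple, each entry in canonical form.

next, trace(b^2) = trace(b)*trace(b) - trace(1)   [square of b] = y^2 - 2
trace(a b^2) = trace(b)*trace(a b) - trace(a)   [square of b] = y*z - x
and trace(b a b^2) = trace(b)*trace(a b^2) - trace(a b)   [square of b] = y^2*z - x*y - z
next, trace(a b a b) = trace(a b)*trace(a b) - trace(1)   [split at a repeated a] = z^2 - 2
trace(a b a) = trace(a)*trace(b a) - trace(b)   [square of a] = x*z - y
trace(b a b^2 a) = trace(b)*trace(a b a b) - trace(a b a)   [square of b] = y*z^2 - x*z - y
trace(a b^2 a^-1 b) = trace(b a b^2)*trace(a) - trace(b a b^2 a)   [inverse elimination on a] = x*y^2*z - x^2*y - y*z^2 + y
next, trace(b a^-1 b^-1 a b) = trace(a b^2 a^-1)*trace(b) - trace(a b^2 a^-1 b)   [inverse elimination on b] = -x*y^2*z + x^2*y + y^3 + y*z^2 - 3*y
trace(b a b a b a) = trace(b a b a)*trace(b a) - trace(a b)   [split at repeated b] = z^3 - 3*z
trace(a b a b a^-1 b) = trace(b a b a b)*trace(a) - trace(b a b a b a) = x*y*z^2 - x^2*z - z^3 - x*y + 3*z
and trace(b a^-1 b^-1 a b a) = trace(a b a b a^-1)*trace(b) - trace(a b a b a^-1 b) = -x*y*z^2 + x^2*z + y^2*z + z^3 - 3*z
next, trace(b^3) = trace(b)*trace(b^2) - trace(b) = y^3 - 3*y
and trace(a b^3 a) = trace(a)*trace(b^3 a) - trace(b^3) = x*y^2*z - x^2*y - y^3 - x*z + 3*y
trace(a b^3 a b) = trace(b)*trace(b a b a b) - trace(b a b a) = y^2*z^2 - x*y*z - y^2 - z^2 + 2
next, trace(b^-1 a b^3 a) = trace(a b^3 a)*trace(b) - trace(a b^3 a b) = x*y^3*z - x^2*y^2 - y^4 - y^2*z^2 + 4*y^2 + z^2 - 2
next, trace(b a^-1 b^-1 a b^2) = trace(b^-1 a b^3)*trace(a) - trace(b^-1 a b^3 a) = -x*y^3*z + x^2*y^2 + y^4 + y^2*z^2 + x*y*z - x^2 - 4*y^2 - z^2 + 2
assemble the triple (trace(r) - 2; trace(r a) - x; trace(r b) - y)

-x*y^2*z + x^2*y + y^3 + y*z^2 - 3*y - 2; -x*y*z^2 + x^2*z + y^2*z + z^3 - x - 3*z; -x*y^3*z + x^2*y^2 + y^4 + y^2*z^2 + x*y*z - x^2 - 4*y^2 - z^2 - y + 2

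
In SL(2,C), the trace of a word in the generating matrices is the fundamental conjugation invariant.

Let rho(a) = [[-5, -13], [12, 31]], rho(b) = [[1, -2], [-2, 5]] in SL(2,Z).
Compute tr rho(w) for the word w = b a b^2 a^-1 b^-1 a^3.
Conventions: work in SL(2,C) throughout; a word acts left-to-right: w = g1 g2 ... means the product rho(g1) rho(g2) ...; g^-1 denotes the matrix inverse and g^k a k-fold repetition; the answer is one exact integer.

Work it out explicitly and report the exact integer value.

rho(b) = [[1, -2], [-2, 5]]
... * rho(a) = [[-5, -13], [12, 31]]  ->  [[-29, -75], [70, 181]]
... * rho(b) = [[1, -2], [-2, 5]]  ->  [[121, -317], [-292, 765]]
... * rho(b) = [[1, -2], [-2, 5]]  ->  [[755, -1827], [-1822, 4409]]
... * rho(a^-1) = [[31, 13], [-12, -5]]  ->  [[45329, 18950], [-109390, -45731]]
... * rho(b^-1) = [[5, 2], [2, 1]]  ->  [[264545, 109608], [-638412, -264511]]
... * rho(a) = [[-5, -13], [12, 31]]  ->  [[-7429, -41237], [17928, 99515]]
... * rho(a) = [[-5, -13], [12, 31]]  ->  [[-457699, -1181770], [1104540, 2851901]]
... * rho(a) = [[-5, -13], [12, 31]]  ->  [[-11892745, -30684783], [28700112, 74049911]]
tr = -11892745 + 74049911 = 62157166

62157166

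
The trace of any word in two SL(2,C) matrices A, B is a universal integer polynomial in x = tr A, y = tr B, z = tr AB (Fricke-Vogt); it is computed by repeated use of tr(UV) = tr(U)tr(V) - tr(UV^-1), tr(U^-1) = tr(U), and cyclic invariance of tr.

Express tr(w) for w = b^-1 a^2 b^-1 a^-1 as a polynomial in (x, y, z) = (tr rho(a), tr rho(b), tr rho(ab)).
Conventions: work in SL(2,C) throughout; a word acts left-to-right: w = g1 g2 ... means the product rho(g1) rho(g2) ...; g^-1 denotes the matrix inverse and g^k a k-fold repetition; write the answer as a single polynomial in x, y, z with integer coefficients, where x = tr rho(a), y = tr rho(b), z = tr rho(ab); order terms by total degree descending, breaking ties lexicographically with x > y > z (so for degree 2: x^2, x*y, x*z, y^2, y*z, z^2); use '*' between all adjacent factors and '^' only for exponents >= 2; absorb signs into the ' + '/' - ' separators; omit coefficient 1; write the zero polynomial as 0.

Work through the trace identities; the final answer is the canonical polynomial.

tr(a b^-1) = tr(a) tr(b) - tr(a b) = x*y - z
reduce: tr(a^2) = tr(a) tr(a) - tr(1) = x^2 - 2
tr(a b a) = tr(a) tr(b a) - tr(b) = x*z - y
tr(a b a^2) = tr(a) tr(a b a) - tr(a b) = x^2*z - x*y - z
reduce: tr(b a b a) = tr(b a) tr(b a) - tr(1) = z^2 - 2
so tr(b a b) = tr(b) tr(a b) - tr(a) = y*z - x
reduce: tr(a b a^2 b) = tr(a) tr(b a b a) - tr(b a b) = x*z^2 - y*z - x
so tr(b a^2 b^-1 a) = tr(a b a^2) tr(b) - tr(a b a^2 b) = x^2*y*z - x*y^2 - x*z^2 + x
tr(a^2 b^-1 a^-1 b) = tr(b a^2 b^-1) tr(a) - tr(b a^2 b^-1 a) = -x^2*y*z + x^3 + x*y^2 + x*z^2 - 3*x
tr(b^-1 a^2 b^-1 a^-1) = tr(a^2 b^-1 a^-1) tr(b) - tr(a^2 b^-1 a^-1 b) = x^2*y*z - x^3 - x*z^2 - y*z + 3*x

x^2*y*z - x^3 - x*z^2 - y*z + 3*x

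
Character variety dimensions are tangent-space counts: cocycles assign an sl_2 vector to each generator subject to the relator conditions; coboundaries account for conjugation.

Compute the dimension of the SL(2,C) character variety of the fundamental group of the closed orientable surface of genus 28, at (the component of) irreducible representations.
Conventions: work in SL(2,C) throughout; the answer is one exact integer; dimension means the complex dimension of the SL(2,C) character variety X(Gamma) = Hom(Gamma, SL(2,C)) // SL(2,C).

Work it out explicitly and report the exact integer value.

162

Gamma = pi_1(Sigma_28) = < a_1, b_1, ..., a_28, b_28 | prod [a_i, b_i] > has 2g = 56 generators and 1 relator.
Unconstrained cocycle data is one sl_2 vector per generator (168 dimensions), cut by the relator condition d_2(z) = 0.
At an irreducible rho, H^2 = coker(d_2) vanishes (Poincare duality: H^2 is dual to H^0 = invariants = 0), so d_2 is surjective onto sl_2 and dim Z^1 = 168 - 3 = 165.
dim B^1 = 3 (coboundaries, injective at irreducible rho).
Hence dim X = 165 - 3 = 162.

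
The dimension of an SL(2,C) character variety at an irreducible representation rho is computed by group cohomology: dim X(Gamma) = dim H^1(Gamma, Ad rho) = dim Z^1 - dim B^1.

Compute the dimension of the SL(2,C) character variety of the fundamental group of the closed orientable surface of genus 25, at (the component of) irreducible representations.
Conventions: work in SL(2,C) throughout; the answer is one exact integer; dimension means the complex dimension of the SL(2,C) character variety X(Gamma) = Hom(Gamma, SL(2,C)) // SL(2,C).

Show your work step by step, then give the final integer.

pi_1 of the closed genus-25 surface has 50 generators bound by the single product-of-commutators relator.
Before the relator condition, cocycle space has dim 3*50 = 150.
H^2 = coker(d_2) is dual to H^0 = 0 at irreducible rho (Poincare duality), so d_2 is onto: dim Z^1 = 147.
As always at irreducible rho, dim B^1 = 3.
dim H^1 = 147 - 3 = 144 = dim X.

144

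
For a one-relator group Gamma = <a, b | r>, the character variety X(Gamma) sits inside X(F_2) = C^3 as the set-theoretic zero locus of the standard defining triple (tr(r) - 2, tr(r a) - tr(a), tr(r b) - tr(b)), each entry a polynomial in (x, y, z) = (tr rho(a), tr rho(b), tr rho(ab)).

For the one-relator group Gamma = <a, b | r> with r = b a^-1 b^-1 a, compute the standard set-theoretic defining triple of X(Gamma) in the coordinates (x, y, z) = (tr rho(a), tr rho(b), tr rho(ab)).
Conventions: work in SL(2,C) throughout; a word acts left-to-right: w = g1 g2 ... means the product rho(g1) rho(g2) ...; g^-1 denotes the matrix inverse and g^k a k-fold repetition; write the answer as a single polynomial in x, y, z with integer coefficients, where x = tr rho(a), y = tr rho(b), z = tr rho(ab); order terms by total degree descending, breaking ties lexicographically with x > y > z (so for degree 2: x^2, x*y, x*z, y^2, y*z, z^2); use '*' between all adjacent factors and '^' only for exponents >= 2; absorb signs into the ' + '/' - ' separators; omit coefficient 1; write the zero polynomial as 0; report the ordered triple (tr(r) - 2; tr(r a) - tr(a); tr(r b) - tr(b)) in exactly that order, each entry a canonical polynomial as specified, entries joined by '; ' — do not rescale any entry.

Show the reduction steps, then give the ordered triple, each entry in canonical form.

use: trace(a b a) = trace(a) * trace(b a) - trace(b)  (reduce the a square) = x*z - y
apply: trace(a b a b) = trace(b a) * trace(b a) - trace(1)  (split on b) = z^2 - 2
use: trace(b^-1 a b a) = trace(a b a) * trace(b) - trace(a b a b)  (eliminate b^-1) = x*y*z - y^2 - z^2 + 2
apply: trace(b a^-1 b^-1 a) = trace(b^-1 a b) * trace(a) - trace(b^-1 a b a)  (eliminate a^-1) = -x*y*z + x^2 + y^2 + z^2 - 2
use: trace(b^2 a) = trace(b) * trace(a b) - trace(a) = y*z - x
use: trace(b^2) = trace(b) * trace(b) - trace(1) = y^2 - 2
use: trace(b a^2 b) = trace(a) * trace(b^2 a) - trace(b^2) = x*y*z - x^2 - y^2 + 2
apply: trace(b a^2 b a) = trace(a) * trace(b a b a) - trace(b a b) = x*z^2 - y*z - x
use: trace(a^2 b a^-1 b) = trace(b a^2 b) * trace(a) - trace(b a^2 b a) = x^2*y*z - x^3 - x*y^2 - x*z^2 + y*z + 3*x
use: trace(b a^-1 b^-1 a^2) = trace(a^2 b a^-1) * trace(b) - trace(a^2 b a^-1 b) = -x^2*y*z + x^3 + x*y^2 + x*z^2 - 3*x
trace(a b^2 a b) = trace(b) * trace(a b a b) - trace(a b a) = y*z^2 - x*z - y
apply: trace(b^-1 a b^2 a) = trace(a b^2 a) * trace(b) - trace(a b^2 a b) = x*y^2*z - x^2*y - y^3 - y*z^2 + x*z + 3*y
trace(b a^-1 b^-1 a b) = trace(b^-1 a b^2) * trace(a) - trace(b^-1 a b^2 a) = -x*y^2*z + x^2*y + y^3 + y*z^2 - 3*y
assemble the triple (trace(r) - 2; trace(r a) - x; trace(r b) - y)

-x*y*z + x^2 + y^2 + z^2 - 4; -x^2*y*z + x^3 + x*y^2 + x*z^2 - 4*x; -x*y^2*z + x^2*y + y^3 + y*z^2 - 4*y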